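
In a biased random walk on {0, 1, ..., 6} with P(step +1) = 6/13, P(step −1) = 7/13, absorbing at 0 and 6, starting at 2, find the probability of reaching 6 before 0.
P(hit 6 before 0) = (1 − (7/6)^2) / (1 − (7/6)^6) = 1296/5461

Let u_k denote P(reach 6 before 0 | start at k). Boundary: u_0 = 0, u_6 = 1. Recurrence: u_k = 6/13·u_{k+1} + 7/13·u_{k-1} for 1 ≤ k ≤ 5. Try u_k = A + B·r^k with r = q/p = (7/13)/(6/13) = 7/6. Substitution satisfies the recurrence; boundary conditions give:
  u_k = (1 − r^k) / (1 − r^N) = (1 − (7/6)^2) / (1 − (7/6)^6) = 1296/5461.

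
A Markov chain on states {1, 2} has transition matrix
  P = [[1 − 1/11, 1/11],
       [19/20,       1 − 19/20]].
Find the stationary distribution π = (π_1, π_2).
π_1 = 209/229, π_2 = 20/229

Solve πP = π with π_1 + π_2 = 1. From πP = π: π_1 · (1 − 1/11) + π_2 · 19/20 = π_1 ⇒ π_2 · 19/20 = π_1 · 1/11 ⇒ π_2/π_1 = (1/11)/(19/20) = 20/209. Together with π_1 + π_2 = 1:
  π_1 = (19/20)/(1/11 + 19/20) = (19/20)/(229/220) = 209/229,
  π_2 = (1/11)/(1/11 + 19/20) = (1/11)/(229/220) = 20/229.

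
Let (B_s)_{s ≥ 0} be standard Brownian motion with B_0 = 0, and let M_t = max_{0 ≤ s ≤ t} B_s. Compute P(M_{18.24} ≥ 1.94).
P(M_{18.24} ≥ 1.94) = 2·P(B_{18.24} ≥ 1.94) = 2(1 − Φ(1.94/√18.24)) ≈ 0.6497

By the reflection principle for Brownian motion, P(M_t ≥ a) = 2 · P(B_t ≥ a) for a ≥ 0. Since B_t ~ N(0, t), P(B_t ≥ 1.94) = 1 − Φ(1.94/√t) = 1 − Φ(1.94/√18.24) = 1 − Φ(0.4542). So
  P(M_{18.24} ≥ 1.94) = 2(1 − Φ(0.4542)) ≈ 0.6497.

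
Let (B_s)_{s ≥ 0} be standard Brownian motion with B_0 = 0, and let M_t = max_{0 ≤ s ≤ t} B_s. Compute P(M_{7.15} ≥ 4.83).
P(M_{7.15} ≥ 4.83) = 2·P(B_{7.15} ≥ 4.83) = 2(1 − Φ(4.83/√7.15)) ≈ 0.0709

By the reflection principle for Brownian motion, P(M_t ≥ a) = 2 · P(B_t ≥ a) for a ≥ 0. Since B_t ~ N(0, t), P(B_t ≥ 4.83) = 1 − Φ(4.83/√t) = 1 − Φ(4.83/√7.15) = 1 − Φ(1.8063). So
  P(M_{7.15} ≥ 4.83) = 2(1 − Φ(1.8063)) ≈ 0.0709.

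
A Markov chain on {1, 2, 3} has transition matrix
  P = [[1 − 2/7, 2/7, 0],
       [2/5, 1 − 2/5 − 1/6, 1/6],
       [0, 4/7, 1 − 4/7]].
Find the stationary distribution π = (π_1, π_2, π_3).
π = (168/323, 120/323, 35/323)

This is a birth-death chain on three states, which satisfies detailed balance: π_1 · P_{12} = π_2 · P_{21} and π_2 · P_{23} = π_3 · P_{32}.
From π_1 · 2/7 = π_2 · 2/5: π_2/π_1 = (2/7)/(2/5) = 5/7.
From π_2 · 1/6 = π_3 · 4/7: π_3/π_2 = (1/6)/(4/7) = 7/24.
Take π_1 proportional to 1; then unnormalized π = (1, 5/7, 5/24). Normalize by dividing by the sum 323/168:
  π = (168/323, 120/323, 35/323).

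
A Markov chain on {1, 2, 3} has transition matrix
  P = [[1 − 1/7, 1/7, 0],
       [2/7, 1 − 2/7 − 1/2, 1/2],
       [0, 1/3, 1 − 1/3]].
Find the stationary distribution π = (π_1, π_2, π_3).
π = (4/9, 2/9, 1/3)

This is a birth-death chain on three states, which satisfies detailed balance: π_1 · P_{12} = π_2 · P_{21} and π_2 · P_{23} = π_3 · P_{32}.
From π_1 · 1/7 = π_2 · 2/7: π_2/π_1 = (1/7)/(2/7) = 1/2.
From π_2 · 1/2 = π_3 · 1/3: π_3/π_2 = (1/2)/(1/3) = 3/2.
Take π_1 proportional to 1; then unnormalized π = (1, 1/2, 3/4). Normalize by dividing by the sum 9/4:
  π = (4/9, 2/9, 1/3).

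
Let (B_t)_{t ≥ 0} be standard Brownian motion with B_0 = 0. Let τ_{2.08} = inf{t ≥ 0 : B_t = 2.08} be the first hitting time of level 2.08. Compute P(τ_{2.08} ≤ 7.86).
P(τ_{2.08} ≤ 7.86) = 2(1 − Φ(2.08/√7.86)) = 2(1 − Φ(0.7419)) ≈ 0.4581

By the reflection principle for standard BM, P(τ_b ≤ t) = 2 · P(B_t ≥ b). Since B_t ~ N(0, t), P(B_t ≥ 2.08) = 1 − Φ(2.08/√t) = 1 − Φ(2.08/√7.86) = 1 − Φ(0.7419) ≈ 0.22907. Doubling: P(τ_{2.08} ≤ 7.86) ≈ 2 · 0.22907 = 0.45814 ≈ 0.4581.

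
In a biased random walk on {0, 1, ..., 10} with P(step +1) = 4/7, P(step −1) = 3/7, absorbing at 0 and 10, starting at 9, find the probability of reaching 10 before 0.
P(hit 10 before 0) = (1 − (3/4)^9) / (1 − (3/4)^10) = 969844/989527

Let u_k denote P(reach 10 before 0 | start at k). Boundary: u_0 = 0, u_10 = 1. Recurrence: u_k = 4/7·u_{k+1} + 3/7·u_{k-1} for 1 ≤ k ≤ 9. Try u_k = A + B·r^k with r = q/p = (3/7)/(4/7) = 3/4. Substitution satisfies the recurrence; boundary conditions give:
  u_k = (1 − r^k) / (1 − r^N) = (1 − (3/4)^9) / (1 − (3/4)^10) = 969844/989527.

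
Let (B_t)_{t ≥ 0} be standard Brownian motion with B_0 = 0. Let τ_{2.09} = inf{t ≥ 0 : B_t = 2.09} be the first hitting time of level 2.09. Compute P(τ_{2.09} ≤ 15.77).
P(τ_{2.09} ≤ 15.77) = 2(1 − Φ(2.09/√15.77)) = 2(1 − Φ(0.5263)) ≈ 0.5987

By the reflection principle for standard BM, P(τ_b ≤ t) = 2 · P(B_t ≥ b). Since B_t ~ N(0, t), P(B_t ≥ 2.09) = 1 − Φ(2.09/√t) = 1 − Φ(2.09/√15.77) = 1 − Φ(0.5263) ≈ 0.29934. Doubling: P(τ_{2.09} ≤ 15.77) ≈ 2 · 0.29934 = 0.59868 ≈ 0.5987.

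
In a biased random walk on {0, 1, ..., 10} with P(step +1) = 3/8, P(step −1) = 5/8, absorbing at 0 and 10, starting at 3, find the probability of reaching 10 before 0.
P(hit 10 before 0) = (1 − (5/3)^3) / (1 − (5/3)^10) = 107163/4853288

Let u_k denote P(reach 10 before 0 | start at k). Boundary: u_0 = 0, u_10 = 1. Recurrence: u_k = 3/8·u_{k+1} + 5/8·u_{k-1} for 1 ≤ k ≤ 9. Try u_k = A + B·r^k with r = q/p = (5/8)/(3/8) = 5/3. Substitution satisfies the recurrence; boundary conditions give:
  u_k = (1 − r^k) / (1 − r^N) = (1 − (5/3)^3) / (1 − (5/3)^10) = 107163/4853288.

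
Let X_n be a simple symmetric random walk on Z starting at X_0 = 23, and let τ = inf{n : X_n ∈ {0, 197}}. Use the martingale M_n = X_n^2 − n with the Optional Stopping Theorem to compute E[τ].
E[τ] = 4002

M_n = X_n^2 − n is a martingale (since E[X_{n+1}^2 | F_n] = X_n^2 + 1). By OST (τ has finite mean in a bounded region), E[M_τ] = E[M_0] = X_0^2 − 0 = 23^2 = 529. Also E[M_τ] = E[X_τ^2] − E[τ]. The walk exits at 0 or 197, with P(hit 197 first) = 23/197, so E[X_τ^2] = 197^2 · 23/197 + 0 = 4531. Thus E[τ] = E[X_τ^2] − E[M_τ] = 4531 − 529 = 4002 = 23(197 − 23) = 4002.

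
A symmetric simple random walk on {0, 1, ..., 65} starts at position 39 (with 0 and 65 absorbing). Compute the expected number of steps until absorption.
E[τ | X_0 = 39] = 1014

Let v_k = E[τ | X_0 = k]. Boundary: v_0 = v_65 = 0. Recurrence: v_k = 1 + (v_{k-1} + v_{k+1})/2 for 1 ≤ k ≤ 64. The particular solution to v_k − (v_{k-1} + v_{k+1})/2 = 1 is v_k = −k^2. Adding homogeneous solution A + B k and matching boundaries gives v_k = k (65 − k). Substituting k = 39: v_39 = 39 · 26 = 1014.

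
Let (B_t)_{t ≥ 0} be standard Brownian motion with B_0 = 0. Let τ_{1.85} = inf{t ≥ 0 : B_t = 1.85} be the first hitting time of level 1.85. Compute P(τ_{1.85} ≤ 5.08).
P(τ_{1.85} ≤ 5.08) = 2(1 − Φ(1.85/√5.08)) = 2(1 − Φ(0.8208)) ≈ 0.4118

By the reflection principle for standard BM, P(τ_b ≤ t) = 2 · P(B_t ≥ b). Since B_t ~ N(0, t), P(B_t ≥ 1.85) = 1 − Φ(1.85/√t) = 1 − Φ(1.85/√5.08) = 1 − Φ(0.8208) ≈ 0.20588. Doubling: P(τ_{1.85} ≤ 5.08) ≈ 2 · 0.20588 = 0.41176 ≈ 0.4118.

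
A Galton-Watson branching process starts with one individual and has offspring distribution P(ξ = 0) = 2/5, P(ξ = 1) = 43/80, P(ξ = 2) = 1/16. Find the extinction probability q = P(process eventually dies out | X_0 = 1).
q = 1

Mean offspring μ = 0·2/5 + 1·43/80 + 2·1/16 = 53/80 ≤ 1. For μ ≤ 1 with offspring not concentrated at 1, the Galton-Watson process goes extinct almost surely, so q = 1.
(Algebraic check: The pgf is f(s) = 2/5 + 43/80·s + 1/16·s². The extinction probability q is the smallest fixed point of f in [0, 1]. Setting s = f(s):
  1/16·s² + (43/80 − 1)·s + 2/5 = 0
  1/16·s² − (2/5 + 1/16)·s + 2/5 = 0
which factors as (s − 1)·(1/16·s − 2/5) = 0, giving roots s = 1 and s = (2/5)/(1/16) = 32/5. Since 32/5 ≥ 1, the smallest root in [0, 1] is s = 1.)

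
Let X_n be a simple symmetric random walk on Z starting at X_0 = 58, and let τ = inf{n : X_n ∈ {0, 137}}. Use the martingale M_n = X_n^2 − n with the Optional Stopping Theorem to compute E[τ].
E[τ] = 4582

M_n = X_n^2 − n is a martingale (since E[X_{n+1}^2 | F_n] = X_n^2 + 1). By OST (τ has finite mean in a bounded region), E[M_τ] = E[M_0] = X_0^2 − 0 = 58^2 = 3364. Also E[M_τ] = E[X_τ^2] − E[τ]. The walk exits at 0 or 137, with P(hit 137 first) = 58/137, so E[X_τ^2] = 137^2 · 58/137 + 0 = 7946. Thus E[τ] = E[X_τ^2] − E[M_τ] = 7946 − 3364 = 4582 = 58(137 − 58) = 4582.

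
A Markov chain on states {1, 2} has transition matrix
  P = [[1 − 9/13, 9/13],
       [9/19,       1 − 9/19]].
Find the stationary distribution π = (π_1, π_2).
π_1 = 13/32, π_2 = 19/32

Solve πP = π with π_1 + π_2 = 1. From πP = π: π_1 · (1 − 9/13) + π_2 · 9/19 = π_1 ⇒ π_2 · 9/19 = π_1 · 9/13 ⇒ π_2/π_1 = (9/13)/(9/19) = 19/13. Together with π_1 + π_2 = 1:
  π_1 = (9/19)/(9/13 + 9/19) = (9/19)/(288/247) = 13/32,
  π_2 = (9/13)/(9/13 + 9/19) = (9/13)/(288/247) = 19/32.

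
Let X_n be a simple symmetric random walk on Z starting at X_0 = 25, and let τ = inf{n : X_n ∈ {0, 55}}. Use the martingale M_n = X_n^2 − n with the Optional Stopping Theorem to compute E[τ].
E[τ] = 750

M_n = X_n^2 − n is a martingale (since E[X_{n+1}^2 | F_n] = X_n^2 + 1). By OST (τ has finite mean in a bounded region), E[M_τ] = E[M_0] = X_0^2 − 0 = 25^2 = 625. Also E[M_τ] = E[X_τ^2] − E[τ]. The walk exits at 0 or 55, with P(hit 55 first) = 25/55, so E[X_τ^2] = 55^2 · 25/55 + 0 = 1375. Thus E[τ] = E[X_τ^2] − E[M_τ] = 1375 − 625 = 750 = 25(55 − 25) = 750.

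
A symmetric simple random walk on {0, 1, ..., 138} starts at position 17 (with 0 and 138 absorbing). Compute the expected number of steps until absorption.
E[τ | X_0 = 17] = 2057

Let v_k = E[τ | X_0 = k]. Boundary: v_0 = v_138 = 0. Recurrence: v_k = 1 + (v_{k-1} + v_{k+1})/2 for 1 ≤ k ≤ 137. The particular solution to v_k − (v_{k-1} + v_{k+1})/2 = 1 is v_k = −k^2. Adding homogeneous solution A + B k and matching boundaries gives v_k = k (138 − k). Substituting k = 17: v_17 = 17 · 121 = 2057.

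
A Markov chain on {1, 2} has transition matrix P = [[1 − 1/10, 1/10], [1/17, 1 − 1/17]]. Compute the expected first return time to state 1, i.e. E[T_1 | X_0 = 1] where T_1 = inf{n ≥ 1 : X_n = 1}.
E[T_1 | X_0 = 1] = 1/π_1 = 27/10

For an irreducible recurrent Markov chain with stationary distribution π, E[T_i | X_0 = i] = 1/π_i (Kac's formula). Here π_1 = (1/17)/(1/10 + 1/17) = (1/17)/(27/170) = 10/27, so E[T_1 | X_0 = 1] = 1/π_1 = (1/10 + 1/17)/(1/17) = (27/170)/(1/17) = 27/10.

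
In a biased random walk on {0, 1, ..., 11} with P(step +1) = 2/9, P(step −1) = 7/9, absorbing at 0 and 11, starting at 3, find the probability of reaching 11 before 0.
P(hit 11 before 0) = (1 − (7/2)^3) / (1 − (7/2)^11) = 17152/395464939

Let u_k denote P(reach 11 before 0 | start at k). Boundary: u_0 = 0, u_11 = 1. Recurrence: u_k = 2/9·u_{k+1} + 7/9·u_{k-1} for 1 ≤ k ≤ 10. Try u_k = A + B·r^k with r = q/p = (7/9)/(2/9) = 7/2. Substitution satisfies the recurrence; boundary conditions give:
  u_k = (1 − r^k) / (1 − r^N) = (1 − (7/2)^3) / (1 − (7/2)^11) = 17152/395464939.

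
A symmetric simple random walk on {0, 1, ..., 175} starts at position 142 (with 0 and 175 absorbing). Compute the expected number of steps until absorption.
E[τ | X_0 = 142] = 4686

Let v_k = E[τ | X_0 = k]. Boundary: v_0 = v_175 = 0. Recurrence: v_k = 1 + (v_{k-1} + v_{k+1})/2 for 1 ≤ k ≤ 174. The particular solution to v_k − (v_{k-1} + v_{k+1})/2 = 1 is v_k = −k^2. Adding homogeneous solution A + B k and matching boundaries gives v_k = k (175 − k). Substituting k = 142: v_142 = 142 · 33 = 4686.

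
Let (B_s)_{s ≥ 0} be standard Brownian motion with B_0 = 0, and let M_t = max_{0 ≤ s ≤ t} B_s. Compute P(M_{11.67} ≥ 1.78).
P(M_{11.67} ≥ 1.78) = 2·P(B_{11.67} ≥ 1.78) = 2(1 − Φ(1.78/√11.67)) ≈ 0.6023

By the reflection principle for Brownian motion, P(M_t ≥ a) = 2 · P(B_t ≥ a) for a ≥ 0. Since B_t ~ N(0, t), P(B_t ≥ 1.78) = 1 − Φ(1.78/√t) = 1 − Φ(1.78/√11.67) = 1 − Φ(0.5211). So
  P(M_{11.67} ≥ 1.78) = 2(1 − Φ(0.5211)) ≈ 0.6023.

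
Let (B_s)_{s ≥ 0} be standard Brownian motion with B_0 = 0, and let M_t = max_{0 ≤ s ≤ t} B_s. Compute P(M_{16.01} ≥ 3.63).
P(M_{16.01} ≥ 3.63) = 2·P(B_{16.01} ≥ 3.63) = 2(1 − Φ(3.63/√16.01)) ≈ 0.3643

By the reflection principle for Brownian motion, P(M_t ≥ a) = 2 · P(B_t ≥ a) for a ≥ 0. Since B_t ~ N(0, t), P(B_t ≥ 3.63) = 1 − Φ(3.63/√t) = 1 − Φ(3.63/√16.01) = 1 − Φ(0.9072). So
  P(M_{16.01} ≥ 3.63) = 2(1 − Φ(0.9072)) ≈ 0.3643.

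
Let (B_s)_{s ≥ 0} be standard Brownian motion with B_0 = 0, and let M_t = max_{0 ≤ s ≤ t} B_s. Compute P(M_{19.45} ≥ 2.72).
P(M_{19.45} ≥ 2.72) = 2·P(B_{19.45} ≥ 2.72) = 2(1 − Φ(2.72/√19.45)) ≈ 0.5374

By the reflection principle for Brownian motion, P(M_t ≥ a) = 2 · P(B_t ≥ a) for a ≥ 0. Since B_t ~ N(0, t), P(B_t ≥ 2.72) = 1 − Φ(2.72/√t) = 1 − Φ(2.72/√19.45) = 1 − Φ(0.6167). So
  P(M_{19.45} ≥ 2.72) = 2(1 − Φ(0.6167)) ≈ 0.5374.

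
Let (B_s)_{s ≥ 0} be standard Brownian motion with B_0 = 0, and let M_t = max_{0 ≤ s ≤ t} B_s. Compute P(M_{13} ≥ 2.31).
P(M_{13} ≥ 2.31) = 2·P(B_{13} ≥ 2.31) = 2(1 − Φ(2.31/√13)) ≈ 0.5217

By the reflection principle for Brownian motion, P(M_t ≥ a) = 2 · P(B_t ≥ a) for a ≥ 0. Since B_t ~ N(0, t), P(B_t ≥ 2.31) = 1 − Φ(2.31/√t) = 1 − Φ(2.31/√13) = 1 − Φ(0.6407). So
  P(M_{13} ≥ 2.31) = 2(1 − Φ(0.6407)) ≈ 0.5217.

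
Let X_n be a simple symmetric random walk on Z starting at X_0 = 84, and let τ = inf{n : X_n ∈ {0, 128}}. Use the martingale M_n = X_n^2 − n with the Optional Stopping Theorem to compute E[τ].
E[τ] = 3696

M_n = X_n^2 − n is a martingale (since E[X_{n+1}^2 | F_n] = X_n^2 + 1). By OST (τ has finite mean in a bounded region), E[M_τ] = E[M_0] = X_0^2 − 0 = 84^2 = 7056. Also E[M_τ] = E[X_τ^2] − E[τ]. The walk exits at 0 or 128, with P(hit 128 first) = 84/128, so E[X_τ^2] = 128^2 · 84/128 + 0 = 10752. Thus E[τ] = E[X_τ^2] − E[M_τ] = 10752 − 7056 = 3696 = 84(128 − 84) = 3696.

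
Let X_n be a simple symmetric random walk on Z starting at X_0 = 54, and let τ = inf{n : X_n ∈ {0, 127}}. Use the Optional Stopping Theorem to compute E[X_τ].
E[X_τ] = 54

X_n is a martingale and τ is a bounded-mean stopping time (indeed τ is finite a.s. with bounded expectation since the walk is in a bounded region). By the OST, E[X_τ] = E[X_0] = 54. Equivalently: E[X_τ] = 127 · P(hit 127 first) + 0 · P(hit 0 first) = 127 · (54/127) = 54.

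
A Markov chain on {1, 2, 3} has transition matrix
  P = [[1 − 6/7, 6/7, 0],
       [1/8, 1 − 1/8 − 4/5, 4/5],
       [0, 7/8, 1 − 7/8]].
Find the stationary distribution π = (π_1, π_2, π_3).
π = (245/3461, 1680/3461, 1536/3461)

This is a birth-death chain on three states, which satisfies detailed balance: π_1 · P_{12} = π_2 · P_{21} and π_2 · P_{23} = π_3 · P_{32}.
From π_1 · 6/7 = π_2 · 1/8: π_2/π_1 = (6/7)/(1/8) = 48/7.
From π_2 · 4/5 = π_3 · 7/8: π_3/π_2 = (4/5)/(7/8) = 32/35.
Take π_1 proportional to 1; then unnormalized π = (1, 48/7, 1536/245). Normalize by dividing by the sum 3461/245:
  π = (245/3461, 1680/3461, 1536/3461).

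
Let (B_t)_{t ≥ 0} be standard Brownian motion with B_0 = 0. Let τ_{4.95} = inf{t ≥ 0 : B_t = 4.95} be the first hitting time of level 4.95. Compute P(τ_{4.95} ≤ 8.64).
P(τ_{4.95} ≤ 8.64) = 2(1 − Φ(4.95/√8.64)) = 2(1 − Φ(1.6840)) ≈ 0.0922

By the reflection principle for standard BM, P(τ_b ≤ t) = 2 · P(B_t ≥ b). Since B_t ~ N(0, t), P(B_t ≥ 4.95) = 1 − Φ(4.95/√t) = 1 − Φ(4.95/√8.64) = 1 − Φ(1.6840) ≈ 0.04609. Doubling: P(τ_{4.95} ≤ 8.64) ≈ 2 · 0.04609 = 0.09218 ≈ 0.0922.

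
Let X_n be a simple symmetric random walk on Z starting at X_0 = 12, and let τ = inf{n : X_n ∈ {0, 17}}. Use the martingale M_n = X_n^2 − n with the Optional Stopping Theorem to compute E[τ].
E[τ] = 60

M_n = X_n^2 − n is a martingale (since E[X_{n+1}^2 | F_n] = X_n^2 + 1). By OST (τ has finite mean in a bounded region), E[M_τ] = E[M_0] = X_0^2 − 0 = 12^2 = 144. Also E[M_τ] = E[X_τ^2] − E[τ]. The walk exits at 0 or 17, with P(hit 17 first) = 12/17, so E[X_τ^2] = 17^2 · 12/17 + 0 = 204. Thus E[τ] = E[X_τ^2] − E[M_τ] = 204 − 144 = 60 = 12(17 − 12) = 60.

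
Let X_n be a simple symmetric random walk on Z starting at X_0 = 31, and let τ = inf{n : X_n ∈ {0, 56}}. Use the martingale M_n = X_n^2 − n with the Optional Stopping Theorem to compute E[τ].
E[τ] = 775

M_n = X_n^2 − n is a martingale (since E[X_{n+1}^2 | F_n] = X_n^2 + 1). By OST (τ has finite mean in a bounded region), E[M_τ] = E[M_0] = X_0^2 − 0 = 31^2 = 961. Also E[M_τ] = E[X_τ^2] − E[τ]. The walk exits at 0 or 56, with P(hit 56 first) = 31/56, so E[X_τ^2] = 56^2 · 31/56 + 0 = 1736. Thus E[τ] = E[X_τ^2] − E[M_τ] = 1736 − 961 = 775 = 31(56 − 31) = 775.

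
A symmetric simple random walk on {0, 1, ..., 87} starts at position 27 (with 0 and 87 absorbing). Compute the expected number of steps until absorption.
E[τ | X_0 = 27] = 1620

Let v_k = E[τ | X_0 = k]. Boundary: v_0 = v_87 = 0. Recurrence: v_k = 1 + (v_{k-1} + v_{k+1})/2 for 1 ≤ k ≤ 86. The particular solution to v_k − (v_{k-1} + v_{k+1})/2 = 1 is v_k = −k^2. Adding homogeneous solution A + B k and matching boundaries gives v_k = k (87 − k). Substituting k = 27: v_27 = 27 · 60 = 1620.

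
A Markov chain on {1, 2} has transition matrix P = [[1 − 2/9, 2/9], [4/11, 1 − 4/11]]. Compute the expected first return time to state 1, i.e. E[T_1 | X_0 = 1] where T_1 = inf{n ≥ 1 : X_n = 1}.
E[T_1 | X_0 = 1] = 1/π_1 = 29/18

For an irreducible recurrent Markov chain with stationary distribution π, E[T_i | X_0 = i] = 1/π_i (Kac's formula). Here π_1 = (4/11)/(2/9 + 4/11) = (4/11)/(58/99) = 18/29, so E[T_1 | X_0 = 1] = 1/π_1 = (2/9 + 4/11)/(4/11) = (58/99)/(4/11) = 29/18.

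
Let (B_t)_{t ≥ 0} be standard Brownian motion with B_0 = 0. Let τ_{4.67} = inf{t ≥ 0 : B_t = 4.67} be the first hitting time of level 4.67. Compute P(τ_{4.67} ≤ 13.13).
P(τ_{4.67} ≤ 13.13) = 2(1 − Φ(4.67/√13.13)) = 2(1 − Φ(1.2888)) ≈ 0.1975

By the reflection principle for standard BM, P(τ_b ≤ t) = 2 · P(B_t ≥ b). Since B_t ~ N(0, t), P(B_t ≥ 4.67) = 1 − Φ(4.67/√t) = 1 − Φ(4.67/√13.13) = 1 − Φ(1.2888) ≈ 0.09873. Doubling: P(τ_{4.67} ≤ 13.13) ≈ 2 · 0.09873 = 0.19746 ≈ 0.1975.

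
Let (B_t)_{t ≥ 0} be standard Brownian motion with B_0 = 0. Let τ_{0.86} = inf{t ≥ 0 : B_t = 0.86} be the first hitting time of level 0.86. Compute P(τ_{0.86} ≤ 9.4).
P(τ_{0.86} ≤ 9.4) = 2(1 − Φ(0.86/√9.4)) = 2(1 − Φ(0.2805)) ≈ 0.7791

By the reflection principle for standard BM, P(τ_b ≤ t) = 2 · P(B_t ≥ b). Since B_t ~ N(0, t), P(B_t ≥ 0.86) = 1 − Φ(0.86/√t) = 1 − Φ(0.86/√9.4) = 1 − Φ(0.2805) ≈ 0.38955. Doubling: P(τ_{0.86} ≤ 9.4) ≈ 2 · 0.38955 = 0.77910 ≈ 0.7791.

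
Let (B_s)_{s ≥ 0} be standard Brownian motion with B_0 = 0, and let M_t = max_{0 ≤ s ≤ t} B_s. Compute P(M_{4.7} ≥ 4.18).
P(M_{4.7} ≥ 4.18) = 2·P(B_{4.7} ≥ 4.18) = 2(1 − Φ(4.18/√4.7)) ≈ 0.0538

By the reflection principle for Brownian motion, P(M_t ≥ a) = 2 · P(B_t ≥ a) for a ≥ 0. Since B_t ~ N(0, t), P(B_t ≥ 4.18) = 1 − Φ(4.18/√t) = 1 − Φ(4.18/√4.7) = 1 − Φ(1.9281). So
  P(M_{4.7} ≥ 4.18) = 2(1 − Φ(1.9281)) ≈ 0.0538.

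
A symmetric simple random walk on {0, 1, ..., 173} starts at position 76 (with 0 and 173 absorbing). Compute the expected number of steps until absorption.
E[τ | X_0 = 76] = 7372

Let v_k = E[τ | X_0 = k]. Boundary: v_0 = v_173 = 0. Recurrence: v_k = 1 + (v_{k-1} + v_{k+1})/2 for 1 ≤ k ≤ 172. The particular solution to v_k − (v_{k-1} + v_{k+1})/2 = 1 is v_k = −k^2. Adding homogeneous solution A + B k and matching boundaries gives v_k = k (173 − k). Substituting k = 76: v_76 = 76 · 97 = 7372.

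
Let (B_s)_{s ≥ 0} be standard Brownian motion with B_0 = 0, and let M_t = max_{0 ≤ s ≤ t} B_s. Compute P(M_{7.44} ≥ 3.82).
P(M_{7.44} ≥ 3.82) = 2·P(B_{7.44} ≥ 3.82) = 2(1 − Φ(3.82/√7.44)) ≈ 0.1614

By the reflection principle for Brownian motion, P(M_t ≥ a) = 2 · P(B_t ≥ a) for a ≥ 0. Since B_t ~ N(0, t), P(B_t ≥ 3.82) = 1 − Φ(3.82/√t) = 1 − Φ(3.82/√7.44) = 1 − Φ(1.4005). So
  P(M_{7.44} ≥ 3.82) = 2(1 − Φ(1.4005)) ≈ 0.1614.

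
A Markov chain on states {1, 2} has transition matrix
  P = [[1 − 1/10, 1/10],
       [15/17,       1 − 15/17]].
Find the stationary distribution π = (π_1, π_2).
π_1 = 150/167, π_2 = 17/167

Solve πP = π with π_1 + π_2 = 1. From πP = π: π_1 · (1 − 1/10) + π_2 · 15/17 = π_1 ⇒ π_2 · 15/17 = π_1 · 1/10 ⇒ π_2/π_1 = (1/10)/(15/17) = 17/150. Together with π_1 + π_2 = 1:
  π_1 = (15/17)/(1/10 + 15/17) = (15/17)/(167/170) = 150/167,
  π_2 = (1/10)/(1/10 + 15/17) = (1/10)/(167/170) = 17/167.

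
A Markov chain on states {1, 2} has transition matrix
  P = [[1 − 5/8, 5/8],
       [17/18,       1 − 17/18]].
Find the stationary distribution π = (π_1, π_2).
π_1 = 68/113, π_2 = 45/113

Solve πP = π with π_1 + π_2 = 1. From πP = π: π_1 · (1 − 5/8) + π_2 · 17/18 = π_1 ⇒ π_2 · 17/18 = π_1 · 5/8 ⇒ π_2/π_1 = (5/8)/(17/18) = 45/68. Together with π_1 + π_2 = 1:
  π_1 = (17/18)/(5/8 + 17/18) = (17/18)/(113/72) = 68/113,
  π_2 = (5/8)/(5/8 + 17/18) = (5/8)/(113/72) = 45/113.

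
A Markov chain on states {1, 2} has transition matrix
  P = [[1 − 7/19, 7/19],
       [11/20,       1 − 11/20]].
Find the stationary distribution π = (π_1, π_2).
π_1 = 209/349, π_2 = 140/349

Solve πP = π with π_1 + π_2 = 1. From πP = π: π_1 · (1 − 7/19) + π_2 · 11/20 = π_1 ⇒ π_2 · 11/20 = π_1 · 7/19 ⇒ π_2/π_1 = (7/19)/(11/20) = 140/209. Together with π_1 + π_2 = 1:
  π_1 = (11/20)/(7/19 + 11/20) = (11/20)/(349/380) = 209/349,
  π_2 = (7/19)/(7/19 + 11/20) = (7/19)/(349/380) = 140/349.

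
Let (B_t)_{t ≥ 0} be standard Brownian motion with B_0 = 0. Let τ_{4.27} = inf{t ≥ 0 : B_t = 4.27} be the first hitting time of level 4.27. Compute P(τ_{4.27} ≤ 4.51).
P(τ_{4.27} ≤ 4.51) = 2(1 − Φ(4.27/√4.51)) = 2(1 − Φ(2.0107)) ≈ 0.0444

By the reflection principle for standard BM, P(τ_b ≤ t) = 2 · P(B_t ≥ b). Since B_t ~ N(0, t), P(B_t ≥ 4.27) = 1 − Φ(4.27/√t) = 1 − Φ(4.27/√4.51) = 1 − Φ(2.0107) ≈ 0.02218. Doubling: P(τ_{4.27} ≤ 4.51) ≈ 2 · 0.02218 = 0.04436 ≈ 0.0444.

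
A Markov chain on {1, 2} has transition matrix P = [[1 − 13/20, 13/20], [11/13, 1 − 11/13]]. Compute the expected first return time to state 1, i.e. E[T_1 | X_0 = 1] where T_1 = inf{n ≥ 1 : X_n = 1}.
E[T_1 | X_0 = 1] = 1/π_1 = 389/220

For an irreducible recurrent Markov chain with stationary distribution π, E[T_i | X_0 = i] = 1/π_i (Kac's formula). Here π_1 = (11/13)/(13/20 + 11/13) = (11/13)/(389/260) = 220/389, so E[T_1 | X_0 = 1] = 1/π_1 = (13/20 + 11/13)/(11/13) = (389/260)/(11/13) = 389/220.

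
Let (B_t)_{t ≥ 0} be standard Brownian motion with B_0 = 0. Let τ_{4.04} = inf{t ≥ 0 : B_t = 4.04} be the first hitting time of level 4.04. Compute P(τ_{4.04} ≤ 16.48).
P(τ_{4.04} ≤ 16.48) = 2(1 − Φ(4.04/√16.48)) = 2(1 − Φ(0.9952)) ≈ 0.3196

By the reflection principle for standard BM, P(τ_b ≤ t) = 2 · P(B_t ≥ b). Since B_t ~ N(0, t), P(B_t ≥ 4.04) = 1 − Φ(4.04/√t) = 1 − Φ(4.04/√16.48) = 1 − Φ(0.9952) ≈ 0.15982. Doubling: P(τ_{4.04} ≤ 16.48) ≈ 2 · 0.15982 = 0.31964 ≈ 0.3196.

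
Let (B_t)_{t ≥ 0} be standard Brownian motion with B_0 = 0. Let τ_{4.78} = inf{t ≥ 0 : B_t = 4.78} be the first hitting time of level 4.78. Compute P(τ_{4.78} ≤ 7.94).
P(τ_{4.78} ≤ 7.94) = 2(1 − Φ(4.78/√7.94)) = 2(1 − Φ(1.6964)) ≈ 0.0898

By the reflection principle for standard BM, P(τ_b ≤ t) = 2 · P(B_t ≥ b). Since B_t ~ N(0, t), P(B_t ≥ 4.78) = 1 − Φ(4.78/√t) = 1 − Φ(4.78/√7.94) = 1 − Φ(1.6964) ≈ 0.04491. Doubling: P(τ_{4.78} ≤ 7.94) ≈ 2 · 0.04491 = 0.08982 ≈ 0.0898.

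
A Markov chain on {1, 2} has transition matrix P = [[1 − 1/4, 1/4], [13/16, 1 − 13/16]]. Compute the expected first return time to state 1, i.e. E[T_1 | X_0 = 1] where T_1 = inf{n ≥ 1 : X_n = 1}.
E[T_1 | X_0 = 1] = 1/π_1 = 17/13

For an irreducible recurrent Markov chain with stationary distribution π, E[T_i | X_0 = i] = 1/π_i (Kac's formula). Here π_1 = (13/16)/(1/4 + 13/16) = (13/16)/(17/16) = 13/17, so E[T_1 | X_0 = 1] = 1/π_1 = (1/4 + 13/16)/(13/16) = (17/16)/(13/16) = 17/13.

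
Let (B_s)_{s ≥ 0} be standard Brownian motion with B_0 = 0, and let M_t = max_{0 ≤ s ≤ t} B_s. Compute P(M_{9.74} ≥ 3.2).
P(M_{9.74} ≥ 3.2) = 2·P(B_{9.74} ≥ 3.2) = 2(1 − Φ(3.2/√9.74)) ≈ 0.3052

By the reflection principle for Brownian motion, P(M_t ≥ a) = 2 · P(B_t ≥ a) for a ≥ 0. Since B_t ~ N(0, t), P(B_t ≥ 3.2) = 1 − Φ(3.2/√t) = 1 − Φ(3.2/√9.74) = 1 − Φ(1.0253). So
  P(M_{9.74} ≥ 3.2) = 2(1 − Φ(1.0253)) ≈ 0.3052.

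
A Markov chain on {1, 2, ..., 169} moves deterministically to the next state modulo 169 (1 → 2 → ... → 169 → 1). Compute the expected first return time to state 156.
E[T_156 | X_0 = 156] = 169

The chain cycles deterministically, so starting at state 156 it returns in exactly 169 steps. Equivalently, the stationary distribution is uniform π_j = 1/169 for every state j, so by Kac's formula E[T_156] = 1/π_156 = 169.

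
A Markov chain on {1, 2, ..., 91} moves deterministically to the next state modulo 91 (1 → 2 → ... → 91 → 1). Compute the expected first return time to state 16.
E[T_16 | X_0 = 16] = 91

The chain cycles deterministically, so starting at state 16 it returns in exactly 91 steps. Equivalently, the stationary distribution is uniform π_j = 1/91 for every state j, so by Kac's formula E[T_16] = 1/π_16 = 91.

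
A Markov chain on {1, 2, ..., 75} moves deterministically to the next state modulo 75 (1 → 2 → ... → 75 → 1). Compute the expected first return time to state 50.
E[T_50 | X_0 = 50] = 75

The chain cycles deterministically, so starting at state 50 it returns in exactly 75 steps. Equivalently, the stationary distribution is uniform π_j = 1/75 for every state j, so by Kac's formula E[T_50] = 1/π_50 = 75.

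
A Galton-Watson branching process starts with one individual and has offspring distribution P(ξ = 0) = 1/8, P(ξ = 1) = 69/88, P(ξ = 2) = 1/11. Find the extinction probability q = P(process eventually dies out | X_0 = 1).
q = 1

Mean offspring μ = 0·1/8 + 1·69/88 + 2·1/11 = 85/88 ≤ 1. For μ ≤ 1 with offspring not concentrated at 1, the Galton-Watson process goes extinct almost surely, so q = 1.
(Algebraic check: The pgf is f(s) = 1/8 + 69/88·s + 1/11·s². The extinction probability q is the smallest fixed point of f in [0, 1]. Setting s = f(s):
  1/11·s² + (69/88 − 1)·s + 1/8 = 0
  1/11·s² − (1/8 + 1/11)·s + 1/8 = 0
which factors as (s − 1)·(1/11·s − 1/8) = 0, giving roots s = 1 and s = (1/8)/(1/11) = 11/8. Since 11/8 ≥ 1, the smallest root in [0, 1] is s = 1.)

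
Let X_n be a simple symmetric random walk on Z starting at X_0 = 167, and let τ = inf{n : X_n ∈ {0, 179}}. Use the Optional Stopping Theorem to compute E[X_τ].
E[X_τ] = 167

X_n is a martingale and τ is a bounded-mean stopping time (indeed τ is finite a.s. with bounded expectation since the walk is in a bounded region). By the OST, E[X_τ] = E[X_0] = 167. Equivalently: E[X_τ] = 179 · P(hit 179 first) + 0 · P(hit 0 first) = 179 · (167/179) = 167.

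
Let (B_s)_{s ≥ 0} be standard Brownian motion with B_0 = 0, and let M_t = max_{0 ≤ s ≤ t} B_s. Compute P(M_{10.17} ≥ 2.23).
P(M_{10.17} ≥ 2.23) = 2·P(B_{10.17} ≥ 2.23) = 2(1 − Φ(2.23/√10.17)) ≈ 0.4844

By the reflection principle for Brownian motion, P(M_t ≥ a) = 2 · P(B_t ≥ a) for a ≥ 0. Since B_t ~ N(0, t), P(B_t ≥ 2.23) = 1 − Φ(2.23/√t) = 1 − Φ(2.23/√10.17) = 1 − Φ(0.6993). So
  P(M_{10.17} ≥ 2.23) = 2(1 − Φ(0.6993)) ≈ 0.4844.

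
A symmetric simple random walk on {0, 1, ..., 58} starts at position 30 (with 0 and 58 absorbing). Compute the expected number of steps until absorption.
E[τ | X_0 = 30] = 840

Let v_k = E[τ | X_0 = k]. Boundary: v_0 = v_58 = 0. Recurrence: v_k = 1 + (v_{k-1} + v_{k+1})/2 for 1 ≤ k ≤ 57. The particular solution to v_k − (v_{k-1} + v_{k+1})/2 = 1 is v_k = −k^2. Adding homogeneous solution A + B k and matching boundaries gives v_k = k (58 − k). Substituting k = 30: v_30 = 30 · 28 = 840.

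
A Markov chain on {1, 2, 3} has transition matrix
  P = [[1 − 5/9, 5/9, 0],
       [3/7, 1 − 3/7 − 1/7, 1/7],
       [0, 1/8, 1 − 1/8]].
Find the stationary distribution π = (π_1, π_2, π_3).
π = (9/34, 35/102, 20/51)

This is a birth-death chain on three states, which satisfies detailed balance: π_1 · P_{12} = π_2 · P_{21} and π_2 · P_{23} = π_3 · P_{32}.
From π_1 · 5/9 = π_2 · 3/7: π_2/π_1 = (5/9)/(3/7) = 35/27.
From π_2 · 1/7 = π_3 · 1/8: π_3/π_2 = (1/7)/(1/8) = 8/7.
Take π_1 proportional to 1; then unnormalized π = (1, 35/27, 40/27). Normalize by dividing by the sum 34/9:
  π = (9/34, 35/102, 20/51).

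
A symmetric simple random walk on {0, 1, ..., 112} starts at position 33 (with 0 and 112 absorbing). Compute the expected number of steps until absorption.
E[τ | X_0 = 33] = 2607

Let v_k = E[τ | X_0 = k]. Boundary: v_0 = v_112 = 0. Recurrence: v_k = 1 + (v_{k-1} + v_{k+1})/2 for 1 ≤ k ≤ 111. The particular solution to v_k − (v_{k-1} + v_{k+1})/2 = 1 is v_k = −k^2. Adding homogeneous solution A + B k and matching boundaries gives v_k = k (112 − k). Substituting k = 33: v_33 = 33 · 79 = 2607.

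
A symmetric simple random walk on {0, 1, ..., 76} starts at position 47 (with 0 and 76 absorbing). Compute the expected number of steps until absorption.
E[τ | X_0 = 47] = 1363

Let v_k = E[τ | X_0 = k]. Boundary: v_0 = v_76 = 0. Recurrence: v_k = 1 + (v_{k-1} + v_{k+1})/2 for 1 ≤ k ≤ 75. The particular solution to v_k − (v_{k-1} + v_{k+1})/2 = 1 is v_k = −k^2. Adding homogeneous solution A + B k and matching boundaries gives v_k = k (76 − k). Substituting k = 47: v_47 = 47 · 29 = 1363.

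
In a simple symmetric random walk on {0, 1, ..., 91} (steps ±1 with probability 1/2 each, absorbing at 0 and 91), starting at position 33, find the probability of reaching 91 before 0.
P(hit 91 before 0) = 33/91

Let u_k = P(hit 91 before 0 | start at k). Then u_0 = 0, u_91 = 1, and u_k = u_{k-1}/2 + u_{k+1}/2 for 1 ≤ k ≤ 90. This harmonic recurrence is solved by u_k = k/91, giving u_33 = 33/91.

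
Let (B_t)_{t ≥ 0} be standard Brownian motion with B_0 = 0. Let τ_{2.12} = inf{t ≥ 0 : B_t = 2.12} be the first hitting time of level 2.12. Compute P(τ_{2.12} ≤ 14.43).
P(τ_{2.12} ≤ 14.43) = 2(1 − Φ(2.12/√14.43)) = 2(1 − Φ(0.5581)) ≈ 0.5768

By the reflection principle for standard BM, P(τ_b ≤ t) = 2 · P(B_t ≥ b). Since B_t ~ N(0, t), P(B_t ≥ 2.12) = 1 − Φ(2.12/√t) = 1 − Φ(2.12/√14.43) = 1 − Φ(0.5581) ≈ 0.28839. Doubling: P(τ_{2.12} ≤ 14.43) ≈ 2 · 0.28839 = 0.57678 ≈ 0.5768.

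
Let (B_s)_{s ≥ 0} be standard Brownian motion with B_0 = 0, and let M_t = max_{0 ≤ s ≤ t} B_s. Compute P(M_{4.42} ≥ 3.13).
P(M_{4.42} ≥ 3.13) = 2·P(B_{4.42} ≥ 3.13) = 2(1 − Φ(3.13/√4.42)) ≈ 0.1365

By the reflection principle for Brownian motion, P(M_t ≥ a) = 2 · P(B_t ≥ a) for a ≥ 0. Since B_t ~ N(0, t), P(B_t ≥ 3.13) = 1 − Φ(3.13/√t) = 1 − Φ(3.13/√4.42) = 1 − Φ(1.4888). So
  P(M_{4.42} ≥ 3.13) = 2(1 − Φ(1.4888)) ≈ 0.1365.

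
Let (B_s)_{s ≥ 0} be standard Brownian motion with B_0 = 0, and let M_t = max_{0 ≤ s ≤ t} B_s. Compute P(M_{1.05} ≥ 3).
P(M_{1.05} ≥ 3) = 2·P(B_{1.05} ≥ 3) = 2(1 − Φ(3/√1.05)) ≈ 0.0034

By the reflection principle for Brownian motion, P(M_t ≥ a) = 2 · P(B_t ≥ a) for a ≥ 0. Since B_t ~ N(0, t), P(B_t ≥ 3) = 1 − Φ(3/√t) = 1 − Φ(3/√1.05) = 1 − Φ(2.9277). So
  P(M_{1.05} ≥ 3) = 2(1 − Φ(2.9277)) ≈ 0.0034.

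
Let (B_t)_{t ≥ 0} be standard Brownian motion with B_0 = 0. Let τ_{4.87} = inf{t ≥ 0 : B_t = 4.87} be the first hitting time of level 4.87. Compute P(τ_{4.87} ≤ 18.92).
P(τ_{4.87} ≤ 18.92) = 2(1 − Φ(4.87/√18.92)) = 2(1 − Φ(1.1196)) ≈ 0.2629

By the reflection principle for standard BM, P(τ_b ≤ t) = 2 · P(B_t ≥ b). Since B_t ~ N(0, t), P(B_t ≥ 4.87) = 1 − Φ(4.87/√t) = 1 − Φ(4.87/√18.92) = 1 − Φ(1.1196) ≈ 0.13144. Doubling: P(τ_{4.87} ≤ 18.92) ≈ 2 · 0.13144 = 0.26288 ≈ 0.2629.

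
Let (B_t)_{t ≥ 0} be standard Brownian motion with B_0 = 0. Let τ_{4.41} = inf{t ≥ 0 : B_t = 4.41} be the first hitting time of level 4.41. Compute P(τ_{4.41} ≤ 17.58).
P(τ_{4.41} ≤ 17.58) = 2(1 − Φ(4.41/√17.58)) = 2(1 − Φ(1.0518)) ≈ 0.2929

By the reflection principle for standard BM, P(τ_b ≤ t) = 2 · P(B_t ≥ b). Since B_t ~ N(0, t), P(B_t ≥ 4.41) = 1 − Φ(4.41/√t) = 1 − Φ(4.41/√17.58) = 1 − Φ(1.0518) ≈ 0.14645. Doubling: P(τ_{4.41} ≤ 17.58) ≈ 2 · 0.14645 = 0.29290 ≈ 0.2929.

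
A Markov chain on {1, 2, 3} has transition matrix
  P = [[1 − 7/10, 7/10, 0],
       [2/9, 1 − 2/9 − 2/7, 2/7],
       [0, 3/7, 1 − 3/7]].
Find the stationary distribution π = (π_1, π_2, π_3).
π = (4/25, 63/125, 42/125)

This is a birth-death chain on three states, which satisfies detailed balance: π_1 · P_{12} = π_2 · P_{21} and π_2 · P_{23} = π_3 · P_{32}.
From π_1 · 7/10 = π_2 · 2/9: π_2/π_1 = (7/10)/(2/9) = 63/20.
From π_2 · 2/7 = π_3 · 3/7: π_3/π_2 = (2/7)/(3/7) = 2/3.
Take π_1 proportional to 1; then unnormalized π = (1, 63/20, 21/10). Normalize by dividing by the sum 25/4:
  π = (4/25, 63/125, 42/125).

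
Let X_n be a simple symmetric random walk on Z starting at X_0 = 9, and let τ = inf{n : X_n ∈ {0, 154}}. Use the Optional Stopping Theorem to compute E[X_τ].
E[X_τ] = 9

X_n is a martingale and τ is a bounded-mean stopping time (indeed τ is finite a.s. with bounded expectation since the walk is in a bounded region). By the OST, E[X_τ] = E[X_0] = 9. Equivalently: E[X_τ] = 154 · P(hit 154 first) + 0 · P(hit 0 first) = 154 · (9/154) = 9.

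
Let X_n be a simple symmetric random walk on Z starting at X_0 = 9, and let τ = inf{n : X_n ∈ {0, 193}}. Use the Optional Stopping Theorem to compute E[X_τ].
E[X_τ] = 9

X_n is a martingale and τ is a bounded-mean stopping time (indeed τ is finite a.s. with bounded expectation since the walk is in a bounded region). By the OST, E[X_τ] = E[X_0] = 9. Equivalently: E[X_τ] = 193 · P(hit 193 first) + 0 · P(hit 0 first) = 193 · (9/193) = 9.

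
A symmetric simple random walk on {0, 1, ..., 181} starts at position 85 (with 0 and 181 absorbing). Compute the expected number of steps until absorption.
E[τ | X_0 = 85] = 8160

Let v_k = E[τ | X_0 = k]. Boundary: v_0 = v_181 = 0. Recurrence: v_k = 1 + (v_{k-1} + v_{k+1})/2 for 1 ≤ k ≤ 180. The particular solution to v_k − (v_{k-1} + v_{k+1})/2 = 1 is v_k = −k^2. Adding homogeneous solution A + B k and matching boundaries gives v_k = k (181 − k). Substituting k = 85: v_85 = 85 · 96 = 8160.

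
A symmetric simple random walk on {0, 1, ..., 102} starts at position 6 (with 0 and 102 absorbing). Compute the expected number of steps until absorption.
E[τ | X_0 = 6] = 576

Let v_k = E[τ | X_0 = k]. Boundary: v_0 = v_102 = 0. Recurrence: v_k = 1 + (v_{k-1} + v_{k+1})/2 for 1 ≤ k ≤ 101. The particular solution to v_k − (v_{k-1} + v_{k+1})/2 = 1 is v_k = −k^2. Adding homogeneous solution A + B k and matching boundaries gives v_k = k (102 − k). Substituting k = 6: v_6 = 6 · 96 = 576.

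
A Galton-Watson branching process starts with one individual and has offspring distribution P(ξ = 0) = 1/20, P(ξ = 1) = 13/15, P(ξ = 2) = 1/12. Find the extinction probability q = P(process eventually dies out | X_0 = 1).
q = 3/5

The pgf is f(s) = 1/20 + 13/15·s + 1/12·s². The extinction probability q is the smallest fixed point of f in [0, 1]. Setting s = f(s):
  1/12·s² + (13/15 − 1)·s + 1/20 = 0
  1/12·s² − (1/20 + 1/12)·s + 1/20 = 0
which factors as (s − 1)·(1/12·s − 1/20) = 0, giving roots s = 1 and s = (1/20)/(1/12) = 3/5.
Mean offspring μ = 13/15 + 2·1/12 = 31/30 > 1 (supercritical), so q < 1. The extinction probability is the smaller root: q = (1/20)/(1/12) = 3/5.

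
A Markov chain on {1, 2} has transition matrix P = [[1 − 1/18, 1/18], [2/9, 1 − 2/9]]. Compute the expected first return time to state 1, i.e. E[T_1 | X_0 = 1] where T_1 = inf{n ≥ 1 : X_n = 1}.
E[T_1 | X_0 = 1] = 1/π_1 = 5/4

For an irreducible recurrent Markov chain with stationary distribution π, E[T_i | X_0 = i] = 1/π_i (Kac's formula). Here π_1 = (2/9)/(1/18 + 2/9) = (2/9)/(5/18) = 4/5, so E[T_1 | X_0 = 1] = 1/π_1 = (1/18 + 2/9)/(2/9) = (5/18)/(2/9) = 5/4.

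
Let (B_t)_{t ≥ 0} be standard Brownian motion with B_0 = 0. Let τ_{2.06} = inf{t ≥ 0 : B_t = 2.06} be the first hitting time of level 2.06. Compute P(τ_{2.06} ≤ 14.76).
P(τ_{2.06} ≤ 14.76) = 2(1 − Φ(2.06/√14.76)) = 2(1 − Φ(0.5362)) ≈ 0.5918

By the reflection principle for standard BM, P(τ_b ≤ t) = 2 · P(B_t ≥ b). Since B_t ~ N(0, t), P(B_t ≥ 2.06) = 1 − Φ(2.06/√t) = 1 − Φ(2.06/√14.76) = 1 − Φ(0.5362) ≈ 0.29591. Doubling: P(τ_{2.06} ≤ 14.76) ≈ 2 · 0.29591 = 0.59182 ≈ 0.5918.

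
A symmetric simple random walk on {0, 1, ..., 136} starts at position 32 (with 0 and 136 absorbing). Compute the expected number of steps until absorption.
E[τ | X_0 = 32] = 3328

Let v_k = E[τ | X_0 = k]. Boundary: v_0 = v_136 = 0. Recurrence: v_k = 1 + (v_{k-1} + v_{k+1})/2 for 1 ≤ k ≤ 135. The particular solution to v_k − (v_{k-1} + v_{k+1})/2 = 1 is v_k = −k^2. Adding homogeneous solution A + B k and matching boundaries gives v_k = k (136 − k). Substituting k = 32: v_32 = 32 · 104 = 3328.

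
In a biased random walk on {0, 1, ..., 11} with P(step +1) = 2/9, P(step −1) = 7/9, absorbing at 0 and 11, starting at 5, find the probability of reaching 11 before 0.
P(hit 11 before 0) = (1 − (7/2)^5) / (1 − (7/2)^11) = 214720/395464939

Let u_k denote P(reach 11 before 0 | start at k). Boundary: u_0 = 0, u_11 = 1. Recurrence: u_k = 2/9·u_{k+1} + 7/9·u_{k-1} for 1 ≤ k ≤ 10. Try u_k = A + B·r^k with r = q/p = (7/9)/(2/9) = 7/2. Substitution satisfies the recurrence; boundary conditions give:
  u_k = (1 − r^k) / (1 − r^N) = (1 − (7/2)^5) / (1 − (7/2)^11) = 214720/395464939.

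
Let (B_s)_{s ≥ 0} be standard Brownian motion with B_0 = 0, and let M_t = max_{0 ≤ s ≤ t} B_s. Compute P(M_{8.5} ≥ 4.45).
P(M_{8.5} ≥ 4.45) = 2·P(B_{8.5} ≥ 4.45) = 2(1 − Φ(4.45/√8.5)) ≈ 0.1269

By the reflection principle for Brownian motion, P(M_t ≥ a) = 2 · P(B_t ≥ a) for a ≥ 0. Since B_t ~ N(0, t), P(B_t ≥ 4.45) = 1 − Φ(4.45/√t) = 1 − Φ(4.45/√8.5) = 1 − Φ(1.5263). So
  P(M_{8.5} ≥ 4.45) = 2(1 − Φ(1.5263)) ≈ 0.1269.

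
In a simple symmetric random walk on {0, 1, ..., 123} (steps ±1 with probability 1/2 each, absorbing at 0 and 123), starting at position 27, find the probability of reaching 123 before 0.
P(hit 123 before 0) = 27/123 = 9/41

Let u_k = P(hit 123 before 0 | start at k). Then u_0 = 0, u_123 = 1, and u_k = u_{k-1}/2 + u_{k+1}/2 for 1 ≤ k ≤ 122. This harmonic recurrence is solved by u_k = k/123, giving u_27 = 27/123 = 9/41.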